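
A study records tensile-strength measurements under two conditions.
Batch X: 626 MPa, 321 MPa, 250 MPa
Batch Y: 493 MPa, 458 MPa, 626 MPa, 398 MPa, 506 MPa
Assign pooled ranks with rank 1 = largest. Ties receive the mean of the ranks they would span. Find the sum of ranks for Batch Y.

19.5

Sorted (descending): 626, 626, 506, 493, 458, 398, 321, 250
The 2 values of 626 occupy positions 1–2 → average rank (1+2)/2 = 1.5.
Batch Y values → pooled ranks: 493→4, 458→5, 626→1.5, 398→6, 506→3
Rank sum = 4 + 5 + 1.5 + 6 + 3 = 19.5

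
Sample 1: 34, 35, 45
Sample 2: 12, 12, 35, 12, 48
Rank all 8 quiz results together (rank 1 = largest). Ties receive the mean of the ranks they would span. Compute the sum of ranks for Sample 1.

Sorted (descending): 48, 45, 35, 35, 34, 12, 12, 12
The 2 values of 35 occupy positions 3–4 → average rank (3+4)/2 = 3.5.
The 3 values of 12 occupy positions 6–8 → average rank 7.
Sample 1 values → pooled ranks: 34→5, 35→3.5, 45→2
Rank sum = 5 + 3.5 + 2 = 10.5

10.5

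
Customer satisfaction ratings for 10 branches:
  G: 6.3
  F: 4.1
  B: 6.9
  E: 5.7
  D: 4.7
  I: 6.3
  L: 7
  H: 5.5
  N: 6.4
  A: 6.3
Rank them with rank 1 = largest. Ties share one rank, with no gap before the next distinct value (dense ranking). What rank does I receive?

4

Sorted (descending): 7, 6.9, 6.4, 6.3, 6.3, 6.3, 5.7, 5.5, 4.7, 4.1
The 3 values of 6.3 share dense rank 4.
Remaining distinct values take the next consecutive integers.
I has value 6.3 → rank 4.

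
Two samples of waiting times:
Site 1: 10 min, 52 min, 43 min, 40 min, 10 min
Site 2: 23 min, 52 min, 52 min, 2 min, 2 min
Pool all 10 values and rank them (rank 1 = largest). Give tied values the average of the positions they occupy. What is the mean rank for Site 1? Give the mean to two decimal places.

5.20

Sorted (descending): 52, 52, 52, 43, 40, 23, 10, 10, 2, 2
The 3 values of 52 occupy positions 1–3 → average rank 2.
The 2 values of 10 occupy positions 7–8 → average rank (7+8)/2 = 7.5.
The 2 values of 2 occupy positions 9–10 → average rank (9+10)/2 = 9.5.
Site 1 values → pooled ranks: 10→7.5, 52→2, 43→4, 40→5, 10→7.5
Mean rank = (7.5 + 2 + 4 + 5 + 7.5) / 5 = 5.20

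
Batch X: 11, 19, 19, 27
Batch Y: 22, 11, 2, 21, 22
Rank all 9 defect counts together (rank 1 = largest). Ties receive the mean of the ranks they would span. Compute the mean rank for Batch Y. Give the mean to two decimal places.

5.10

Sorted (descending): 27, 22, 22, 21, 19, 19, 11, 11, 2
The 2 values of 22 occupy positions 2–3 → average rank (2+3)/2 = 2.5.
The 2 values of 19 occupy positions 5–6 → average rank (5+6)/2 = 5.5.
The 2 values of 11 occupy positions 7–8 → average rank (7+8)/2 = 7.5.
Batch Y values → pooled ranks: 22→2.5, 11→7.5, 2→9, 21→4, 22→2.5
Mean rank = (2.5 + 7.5 + 9 + 4 + 2.5) / 5 = 5.10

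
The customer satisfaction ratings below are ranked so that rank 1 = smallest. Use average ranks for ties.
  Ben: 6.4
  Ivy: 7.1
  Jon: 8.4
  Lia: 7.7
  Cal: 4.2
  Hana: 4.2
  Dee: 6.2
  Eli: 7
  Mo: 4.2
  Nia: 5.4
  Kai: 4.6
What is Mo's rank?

Sorted (ascending): 4.2, 4.2, 4.2, 4.6, 5.4, 6.2, 6.4, 7, 7.1, 7.7, 8.4
The 3 values of 4.2 occupy positions 1–3 → average rank 2.
Mo has value 4.2 → rank 2.

2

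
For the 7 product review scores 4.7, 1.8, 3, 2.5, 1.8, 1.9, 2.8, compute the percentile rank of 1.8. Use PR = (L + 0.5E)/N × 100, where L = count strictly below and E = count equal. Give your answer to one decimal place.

N = 7.
Strictly below 1.8: 0. Equal to 1.8: 2.
PR = (0 + 0.5·2)/7 × 100 = 14.3

14.3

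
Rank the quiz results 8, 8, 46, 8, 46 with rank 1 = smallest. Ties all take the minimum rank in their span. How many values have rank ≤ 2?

3

Sorted (ascending): 8, 8, 8, 46, 46
The 3 values of 8 occupy positions 1–3 → each gets rank 1.
The 2 values of 46 occupy positions 4–5 → each gets rank 4.
Ranks ≤ 2: {1, 1, 1} → 3 values.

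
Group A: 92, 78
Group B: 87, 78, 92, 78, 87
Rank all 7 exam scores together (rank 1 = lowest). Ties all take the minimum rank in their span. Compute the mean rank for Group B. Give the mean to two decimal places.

Sorted (ascending): 78, 78, 78, 87, 87, 92, 92
The 3 values of 78 occupy positions 1–3 → each gets rank 1.
The 2 values of 87 occupy positions 4–5 → each gets rank 4.
The 2 values of 92 occupy positions 6–7 → each gets rank 6.
Group B values → pooled ranks: 87→4, 78→1, 92→6, 78→1, 87→4
Mean rank = (4 + 1 + 6 + 1 + 4) / 5 = 3.20

3.20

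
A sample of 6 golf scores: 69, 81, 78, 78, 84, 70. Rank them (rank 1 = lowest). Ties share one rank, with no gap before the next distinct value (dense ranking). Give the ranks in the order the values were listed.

1, 4, 3, 3, 5, 2

Sorted (ascending): 69, 70, 78, 78, 81, 84
The 2 values of 78 share dense rank 3.
Remaining distinct values take the next consecutive integers.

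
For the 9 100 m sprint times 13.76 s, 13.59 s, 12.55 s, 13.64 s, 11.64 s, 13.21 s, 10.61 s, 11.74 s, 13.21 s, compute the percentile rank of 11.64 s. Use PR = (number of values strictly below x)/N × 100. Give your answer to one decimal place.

11.1

N = 9.
Strictly below 11.64: 1. Equal to 11.64: 1.
PR = 1/9 × 100 = 11.1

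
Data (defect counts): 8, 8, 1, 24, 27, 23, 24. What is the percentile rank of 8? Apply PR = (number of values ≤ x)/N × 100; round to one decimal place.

42.9

N = 7.
Strictly below 8: 1. Equal to 8: 2.
PR = 3/7 × 100 = 42.9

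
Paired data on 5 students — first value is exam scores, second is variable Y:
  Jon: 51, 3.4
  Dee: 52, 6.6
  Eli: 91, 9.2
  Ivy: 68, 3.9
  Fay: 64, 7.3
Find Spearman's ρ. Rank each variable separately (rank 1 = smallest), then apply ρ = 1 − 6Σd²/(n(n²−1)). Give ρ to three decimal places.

0.700

Ranks of variable 1: 1, 2, 5, 4, 3
Ranks of variable 2: 1, 3, 5, 2, 4
d = r₁ − r₂: 0, -1, 0, 2, -1
d²: 0, 1, 0, 4, 1; Σd² = 6
ρ = 1 − 6·6/(5·24) = 1 − 36/120 = 0.700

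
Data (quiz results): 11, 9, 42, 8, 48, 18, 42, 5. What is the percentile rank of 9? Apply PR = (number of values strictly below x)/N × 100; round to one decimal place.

25.0

N = 8.
Strictly below 9: 2. Equal to 9: 1.
PR = 2/8 × 100 = 25.0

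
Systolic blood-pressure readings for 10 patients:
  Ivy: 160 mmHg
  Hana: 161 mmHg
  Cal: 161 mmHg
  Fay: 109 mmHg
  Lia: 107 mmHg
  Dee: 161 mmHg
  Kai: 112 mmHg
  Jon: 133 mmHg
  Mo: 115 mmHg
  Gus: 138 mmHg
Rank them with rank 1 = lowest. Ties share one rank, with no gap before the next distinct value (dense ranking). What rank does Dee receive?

8

Sorted (ascending): 107, 109, 112, 115, 133, 138, 160, 161, 161, 161
The 3 values of 161 share dense rank 8.
Remaining distinct values take the next consecutive integers.
Dee has value 161 mmHg → rank 8.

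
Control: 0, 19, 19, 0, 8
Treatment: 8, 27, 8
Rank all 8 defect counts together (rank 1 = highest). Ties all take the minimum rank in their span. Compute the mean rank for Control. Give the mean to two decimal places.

4.40

Sorted (descending): 27, 19, 19, 8, 8, 8, 0, 0
The 2 values of 19 occupy positions 2–3 → each gets rank 2.
The 3 values of 8 occupy positions 4–6 → each gets rank 4.
The 2 values of 0 occupy positions 7–8 → each gets rank 7.
Control values → pooled ranks: 0→7, 19→2, 19→2, 0→7, 8→4
Mean rank = (7 + 2 + 2 + 7 + 4) / 5 = 4.40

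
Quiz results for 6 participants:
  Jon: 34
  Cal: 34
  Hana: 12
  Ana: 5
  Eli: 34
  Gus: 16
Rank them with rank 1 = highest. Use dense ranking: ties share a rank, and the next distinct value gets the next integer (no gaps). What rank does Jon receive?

1

Sorted (descending): 34, 34, 34, 16, 12, 5
The 3 values of 34 share dense rank 1.
Remaining distinct values take the next consecutive integers.
Jon has value 34 → rank 1.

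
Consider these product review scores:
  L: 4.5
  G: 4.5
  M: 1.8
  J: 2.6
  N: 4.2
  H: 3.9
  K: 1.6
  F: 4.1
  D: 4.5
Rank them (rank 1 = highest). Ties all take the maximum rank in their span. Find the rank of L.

3

Sorted (descending): 4.5, 4.5, 4.5, 4.2, 4.1, 3.9, 2.6, 1.8, 1.6
The 3 values of 4.5 occupy positions 1–3 → each gets rank 3.
L has value 4.5 → rank 3.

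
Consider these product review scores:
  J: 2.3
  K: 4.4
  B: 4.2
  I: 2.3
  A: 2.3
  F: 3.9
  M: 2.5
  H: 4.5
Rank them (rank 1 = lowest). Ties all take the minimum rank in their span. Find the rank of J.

Sorted (ascending): 2.3, 2.3, 2.3, 2.5, 3.9, 4.2, 4.4, 4.5
The 3 values of 2.3 occupy positions 1–3 → each gets rank 1.
J has value 2.3 → rank 1.

1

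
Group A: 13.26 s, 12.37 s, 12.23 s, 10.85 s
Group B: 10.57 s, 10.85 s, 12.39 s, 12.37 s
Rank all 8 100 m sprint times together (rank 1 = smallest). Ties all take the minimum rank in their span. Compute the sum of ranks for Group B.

15

Sorted (ascending): 10.57, 10.85, 10.85, 12.23, 12.37, 12.37, 12.39, 13.26
The 2 values of 10.85 occupy positions 2–3 → each gets rank 2.
The 2 values of 12.37 occupy positions 5–6 → each gets rank 5.
Group B values → pooled ranks: 10.57→1, 10.85→2, 12.39→7, 12.37→5
Rank sum = 1 + 2 + 7 + 5 = 15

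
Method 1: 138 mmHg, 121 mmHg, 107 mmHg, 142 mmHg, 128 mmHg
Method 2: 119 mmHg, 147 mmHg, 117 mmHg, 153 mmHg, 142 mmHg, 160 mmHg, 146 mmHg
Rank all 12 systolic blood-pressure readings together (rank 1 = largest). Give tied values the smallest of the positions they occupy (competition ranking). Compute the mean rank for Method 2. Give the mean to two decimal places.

Sorted (descending): 160, 153, 147, 146, 142, 142, 138, 128, 121, 119, 117, 107
The 2 values of 142 occupy positions 5–6 → each gets rank 5.
Method 2 values → pooled ranks: 119→10, 147→3, 117→11, 153→2, 142→5, 160→1, 146→4
Mean rank = (10 + 3 + 11 + 2 + 5 + 1 + 4) / 7 = 5.14

5.14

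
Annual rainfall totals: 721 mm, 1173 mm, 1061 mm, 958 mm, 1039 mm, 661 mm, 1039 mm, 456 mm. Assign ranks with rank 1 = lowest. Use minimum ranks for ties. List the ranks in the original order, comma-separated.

3, 8, 7, 4, 5, 2, 5, 1

Sorted (ascending): 456, 661, 721, 958, 1039, 1039, 1061, 1173
The 2 values of 1039 occupy positions 5–6 → each gets rank 5.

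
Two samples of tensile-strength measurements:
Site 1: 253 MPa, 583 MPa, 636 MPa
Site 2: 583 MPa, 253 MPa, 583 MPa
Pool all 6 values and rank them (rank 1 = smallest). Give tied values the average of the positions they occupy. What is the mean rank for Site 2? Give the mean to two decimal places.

3.17

Sorted (ascending): 253, 253, 583, 583, 583, 636
The 2 values of 253 occupy positions 1–2 → average rank (1+2)/2 = 1.5.
The 3 values of 583 occupy positions 3–5 → average rank 4.
Site 2 values → pooled ranks: 583→4, 253→1.5, 583→4
Mean rank = (4 + 1.5 + 4) / 3 = 3.17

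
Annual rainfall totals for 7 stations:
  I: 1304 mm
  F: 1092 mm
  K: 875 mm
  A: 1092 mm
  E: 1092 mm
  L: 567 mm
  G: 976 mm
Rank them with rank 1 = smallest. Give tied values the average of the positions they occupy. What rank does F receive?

5

Sorted (ascending): 567, 875, 976, 1092, 1092, 1092, 1304
The 3 values of 1092 occupy positions 4–6 → average rank 5.
F has value 1092 mm → rank 5.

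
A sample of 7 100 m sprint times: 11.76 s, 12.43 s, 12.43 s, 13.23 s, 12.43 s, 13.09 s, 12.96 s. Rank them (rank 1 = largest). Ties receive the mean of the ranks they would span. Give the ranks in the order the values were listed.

7, 5, 5, 1, 5, 2, 3

Sorted (descending): 13.23, 13.09, 12.96, 12.43, 12.43, 12.43, 11.76
The 3 values of 12.43 occupy positions 4–6 → average rank 5.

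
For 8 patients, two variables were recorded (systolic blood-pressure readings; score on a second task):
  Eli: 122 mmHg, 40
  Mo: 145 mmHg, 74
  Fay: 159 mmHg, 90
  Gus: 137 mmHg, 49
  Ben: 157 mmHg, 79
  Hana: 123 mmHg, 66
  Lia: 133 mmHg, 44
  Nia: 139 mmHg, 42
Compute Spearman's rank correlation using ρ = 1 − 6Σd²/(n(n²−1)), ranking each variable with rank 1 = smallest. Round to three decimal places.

Ranks of variable 1: 1, 6, 8, 4, 7, 2, 3, 5
Ranks of variable 2: 1, 6, 8, 4, 7, 5, 3, 2
d = r₁ − r₂: 0, 0, 0, 0, 0, -3, 0, 3
d²: 0, 0, 0, 0, 0, 9, 0, 9; Σd² = 18
ρ = 1 − 6·18/(8·63) = 1 − 108/504 = 0.786

0.786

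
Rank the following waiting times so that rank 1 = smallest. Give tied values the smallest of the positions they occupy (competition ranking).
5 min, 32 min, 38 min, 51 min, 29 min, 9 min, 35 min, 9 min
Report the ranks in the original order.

Sorted (ascending): 5, 9, 9, 29, 32, 35, 38, 51
The 2 values of 9 occupy positions 2–3 → each gets rank 2.

1, 5, 7, 8, 4, 2, 6, 2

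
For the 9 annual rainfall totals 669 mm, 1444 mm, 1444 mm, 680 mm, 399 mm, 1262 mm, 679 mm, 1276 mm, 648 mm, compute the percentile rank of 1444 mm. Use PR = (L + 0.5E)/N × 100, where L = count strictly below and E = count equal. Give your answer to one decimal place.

88.9

N = 9.
Strictly below 1444: 7. Equal to 1444: 2.
PR = (7 + 0.5·2)/9 × 100 = 88.9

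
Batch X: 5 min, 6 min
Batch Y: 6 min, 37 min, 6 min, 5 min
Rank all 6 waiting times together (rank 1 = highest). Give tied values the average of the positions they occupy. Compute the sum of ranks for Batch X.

Sorted (descending): 37, 6, 6, 6, 5, 5
The 3 values of 6 occupy positions 2–4 → average rank 3.
The 2 values of 5 occupy positions 5–6 → average rank (5+6)/2 = 5.5.
Batch X values → pooled ranks: 5→5.5, 6→3
Rank sum = 5.5 + 3 = 8.5

8.5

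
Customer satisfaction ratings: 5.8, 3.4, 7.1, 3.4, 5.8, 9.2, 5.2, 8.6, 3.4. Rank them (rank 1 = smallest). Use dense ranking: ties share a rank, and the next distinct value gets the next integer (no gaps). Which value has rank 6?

9.2

Sorted (ascending): 3.4, 3.4, 3.4, 5.2, 5.8, 5.8, 7.1, 8.6, 9.2
The 3 values of 3.4 share dense rank 1.
The 2 values of 5.8 share dense rank 3.
Remaining distinct values take the next consecutive integers.
Rank 6 → value 9.2.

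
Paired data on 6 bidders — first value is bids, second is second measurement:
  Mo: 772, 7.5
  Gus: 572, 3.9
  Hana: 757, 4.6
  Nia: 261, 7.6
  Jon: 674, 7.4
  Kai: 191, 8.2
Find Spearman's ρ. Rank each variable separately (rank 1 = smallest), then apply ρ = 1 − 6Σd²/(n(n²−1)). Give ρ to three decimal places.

Ranks of variable 1: 6, 3, 5, 2, 4, 1
Ranks of variable 2: 4, 1, 2, 5, 3, 6
d = r₁ − r₂: 2, 2, 3, -3, 1, -5
d²: 4, 4, 9, 9, 1, 25; Σd² = 52
ρ = 1 − 6·52/(6·35) = 1 − 312/210 = -0.486

-0.486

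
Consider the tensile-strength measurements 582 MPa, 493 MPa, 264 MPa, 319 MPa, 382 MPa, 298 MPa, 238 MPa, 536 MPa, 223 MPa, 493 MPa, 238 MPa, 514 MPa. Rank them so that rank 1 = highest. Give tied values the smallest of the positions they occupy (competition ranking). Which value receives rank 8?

298

Sorted (descending): 582, 536, 514, 493, 493, 382, 319, 298, 264, 238, 238, 223
The 2 values of 493 occupy positions 4–5 → each gets rank 4.
The 2 values of 238 occupy positions 10–11 → each gets rank 10.
Rank 8 → value 298.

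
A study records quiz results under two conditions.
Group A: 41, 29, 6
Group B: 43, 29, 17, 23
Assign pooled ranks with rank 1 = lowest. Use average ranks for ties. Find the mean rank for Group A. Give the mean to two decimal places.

Sorted (ascending): 6, 17, 23, 29, 29, 41, 43
The 2 values of 29 occupy positions 4–5 → average rank (4+5)/2 = 4.5.
Group A values → pooled ranks: 41→6, 29→4.5, 6→1
Mean rank = (6 + 4.5 + 1) / 3 = 3.83

3.83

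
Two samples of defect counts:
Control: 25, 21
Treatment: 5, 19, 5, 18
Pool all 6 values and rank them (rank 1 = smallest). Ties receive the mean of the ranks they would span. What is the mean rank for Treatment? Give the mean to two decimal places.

2.50

Sorted (ascending): 5, 5, 18, 19, 21, 25
The 2 values of 5 occupy positions 1–2 → average rank (1+2)/2 = 1.5.
Treatment values → pooled ranks: 5→1.5, 19→4, 5→1.5, 18→3
Mean rank = (1.5 + 4 + 1.5 + 3) / 4 = 2.50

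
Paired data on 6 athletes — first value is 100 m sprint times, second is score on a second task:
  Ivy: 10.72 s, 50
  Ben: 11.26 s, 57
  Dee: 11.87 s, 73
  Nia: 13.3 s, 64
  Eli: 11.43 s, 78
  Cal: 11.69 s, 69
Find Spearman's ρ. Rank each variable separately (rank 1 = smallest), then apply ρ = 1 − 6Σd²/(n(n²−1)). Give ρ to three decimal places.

Ranks of variable 1: 1, 2, 5, 6, 3, 4
Ranks of variable 2: 1, 2, 5, 3, 6, 4
d = r₁ − r₂: 0, 0, 0, 3, -3, 0
d²: 0, 0, 0, 9, 9, 0; Σd² = 18
ρ = 1 − 6·18/(6·35) = 1 − 108/210 = 0.486

0.486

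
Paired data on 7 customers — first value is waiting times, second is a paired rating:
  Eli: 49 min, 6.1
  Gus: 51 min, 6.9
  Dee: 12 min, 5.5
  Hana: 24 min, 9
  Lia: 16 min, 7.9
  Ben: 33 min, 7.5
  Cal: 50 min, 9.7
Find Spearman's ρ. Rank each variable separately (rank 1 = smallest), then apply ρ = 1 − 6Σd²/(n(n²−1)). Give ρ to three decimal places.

Ranks of variable 1: 5, 7, 1, 3, 2, 4, 6
Ranks of variable 2: 2, 3, 1, 6, 5, 4, 7
d = r₁ − r₂: 3, 4, 0, -3, -3, 0, -1
d²: 9, 16, 0, 9, 9, 0, 1; Σd² = 44
ρ = 1 − 6·44/(7·48) = 1 − 264/336 = 0.214

0.214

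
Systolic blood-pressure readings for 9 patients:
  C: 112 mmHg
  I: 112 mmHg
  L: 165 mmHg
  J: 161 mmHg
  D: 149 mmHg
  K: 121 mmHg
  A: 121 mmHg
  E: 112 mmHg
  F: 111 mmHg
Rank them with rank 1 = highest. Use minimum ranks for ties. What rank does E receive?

Sorted (descending): 165, 161, 149, 121, 121, 112, 112, 112, 111
The 2 values of 121 occupy positions 4–5 → each gets rank 4.
The 3 values of 112 occupy positions 6–8 → each gets rank 6.
E has value 112 mmHg → rank 6.

6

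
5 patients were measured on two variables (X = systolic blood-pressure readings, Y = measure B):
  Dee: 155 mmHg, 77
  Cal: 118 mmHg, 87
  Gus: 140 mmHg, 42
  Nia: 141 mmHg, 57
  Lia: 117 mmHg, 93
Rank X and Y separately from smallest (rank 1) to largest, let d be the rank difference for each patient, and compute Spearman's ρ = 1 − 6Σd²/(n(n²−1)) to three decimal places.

-0.600

Ranks of variable 1: 5, 2, 3, 4, 1
Ranks of variable 2: 3, 4, 1, 2, 5
d = r₁ − r₂: 2, -2, 2, 2, -4
d²: 4, 4, 4, 4, 16; Σd² = 32
ρ = 1 − 6·32/(5·24) = 1 − 192/120 = -0.600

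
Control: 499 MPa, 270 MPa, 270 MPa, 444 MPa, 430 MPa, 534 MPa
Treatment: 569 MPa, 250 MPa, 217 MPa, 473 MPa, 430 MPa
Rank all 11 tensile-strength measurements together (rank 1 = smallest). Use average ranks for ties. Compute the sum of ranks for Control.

Sorted (ascending): 217, 250, 270, 270, 430, 430, 444, 473, 499, 534, 569
The 2 values of 270 occupy positions 3–4 → average rank (3+4)/2 = 3.5.
The 2 values of 430 occupy positions 5–6 → average rank (5+6)/2 = 5.5.
Control values → pooled ranks: 499→9, 270→3.5, 270→3.5, 444→7, 430→5.5, 534→10
Rank sum = 9 + 3.5 + 3.5 + 7 + 5.5 + 10 = 38.5

38.5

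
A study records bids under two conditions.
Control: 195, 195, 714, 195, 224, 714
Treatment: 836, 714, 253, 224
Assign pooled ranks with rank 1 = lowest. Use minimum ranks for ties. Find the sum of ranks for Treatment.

Sorted (ascending): 195, 195, 195, 224, 224, 253, 714, 714, 714, 836
The 3 values of 195 occupy positions 1–3 → each gets rank 1.
The 2 values of 224 occupy positions 4–5 → each gets rank 4.
The 3 values of 714 occupy positions 7–9 → each gets rank 7.
Treatment values → pooled ranks: 836→10, 714→7, 253→6, 224→4
Rank sum = 10 + 7 + 6 + 4 = 27

27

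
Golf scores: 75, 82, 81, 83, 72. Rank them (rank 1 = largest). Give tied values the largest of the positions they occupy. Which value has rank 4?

Sorted (descending): 83, 82, 81, 75, 72
No ties — each value takes its position as its rank.
Rank 4 → value 75.

75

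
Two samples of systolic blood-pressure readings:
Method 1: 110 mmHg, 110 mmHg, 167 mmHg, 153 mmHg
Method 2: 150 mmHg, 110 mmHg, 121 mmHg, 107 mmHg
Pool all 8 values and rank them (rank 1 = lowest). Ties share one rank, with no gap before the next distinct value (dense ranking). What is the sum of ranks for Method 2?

Sorted (ascending): 107, 110, 110, 110, 121, 150, 153, 167
The 3 values of 110 share dense rank 2.
Remaining distinct values take the next consecutive integers.
Method 2 values → pooled ranks: 150→4, 110→2, 121→3, 107→1
Rank sum = 4 + 2 + 3 + 1 = 10

10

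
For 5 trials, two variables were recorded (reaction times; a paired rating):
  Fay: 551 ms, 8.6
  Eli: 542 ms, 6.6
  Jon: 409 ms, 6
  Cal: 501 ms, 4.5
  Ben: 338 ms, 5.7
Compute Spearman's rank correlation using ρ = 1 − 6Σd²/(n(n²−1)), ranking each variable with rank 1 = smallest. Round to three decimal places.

0.700

Ranks of variable 1: 5, 4, 2, 3, 1
Ranks of variable 2: 5, 4, 3, 1, 2
d = r₁ − r₂: 0, 0, -1, 2, -1
d²: 0, 0, 1, 4, 1; Σd² = 6
ρ = 1 − 6·6/(5·24) = 1 − 36/120 = 0.700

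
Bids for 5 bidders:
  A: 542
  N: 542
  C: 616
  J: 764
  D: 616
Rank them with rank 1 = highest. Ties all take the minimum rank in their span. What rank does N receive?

Sorted (descending): 764, 616, 616, 542, 542
The 2 values of 616 occupy positions 2–3 → each gets rank 2.
The 2 values of 542 occupy positions 4–5 → each gets rank 4.
N has value 542 → rank 4.

4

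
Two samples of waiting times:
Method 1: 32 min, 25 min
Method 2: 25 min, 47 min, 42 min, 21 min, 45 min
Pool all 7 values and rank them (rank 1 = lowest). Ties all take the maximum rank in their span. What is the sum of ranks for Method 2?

Sorted (ascending): 21, 25, 25, 32, 42, 45, 47
The 2 values of 25 occupy positions 2–3 → each gets rank 3.
Method 2 values → pooled ranks: 25→3, 47→7, 42→5, 21→1, 45→6
Rank sum = 3 + 7 + 5 + 1 + 6 = 22

22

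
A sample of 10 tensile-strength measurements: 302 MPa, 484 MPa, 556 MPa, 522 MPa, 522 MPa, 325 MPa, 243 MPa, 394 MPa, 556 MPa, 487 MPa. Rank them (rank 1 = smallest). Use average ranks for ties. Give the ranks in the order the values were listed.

Sorted (ascending): 243, 302, 325, 394, 484, 487, 522, 522, 556, 556
The 2 values of 522 occupy positions 7–8 → average rank (7+8)/2 = 7.5.
The 2 values of 556 occupy positions 9–10 → average rank (9+10)/2 = 9.5.

2, 5, 9.5, 7.5, 7.5, 3, 1, 4, 9.5, 6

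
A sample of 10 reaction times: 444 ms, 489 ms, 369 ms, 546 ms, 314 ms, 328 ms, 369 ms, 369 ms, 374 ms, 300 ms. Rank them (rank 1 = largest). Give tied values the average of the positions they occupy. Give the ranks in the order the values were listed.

Sorted (descending): 546, 489, 444, 374, 369, 369, 369, 328, 314, 300
The 3 values of 369 occupy positions 5–7 → average rank 6.

3, 2, 6, 1, 9, 8, 6, 6, 4, 10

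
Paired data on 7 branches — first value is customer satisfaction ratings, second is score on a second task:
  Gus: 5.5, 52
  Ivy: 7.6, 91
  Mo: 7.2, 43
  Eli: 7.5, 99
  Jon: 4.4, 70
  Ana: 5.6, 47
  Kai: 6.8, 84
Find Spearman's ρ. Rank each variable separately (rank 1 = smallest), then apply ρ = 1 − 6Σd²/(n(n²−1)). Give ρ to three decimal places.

Ranks of variable 1: 2, 7, 5, 6, 1, 3, 4
Ranks of variable 2: 3, 6, 1, 7, 4, 2, 5
d = r₁ − r₂: -1, 1, 4, -1, -3, 1, -1
d²: 1, 1, 16, 1, 9, 1, 1; Σd² = 30
ρ = 1 − 6·30/(7·48) = 1 − 180/336 = 0.464

0.464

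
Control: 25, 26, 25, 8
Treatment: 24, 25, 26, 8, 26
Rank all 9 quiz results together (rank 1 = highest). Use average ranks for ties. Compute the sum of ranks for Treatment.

24.5

Sorted (descending): 26, 26, 26, 25, 25, 25, 24, 8, 8
The 3 values of 26 occupy positions 1–3 → average rank 2.
The 3 values of 25 occupy positions 4–6 → average rank 5.
The 2 values of 8 occupy positions 8–9 → average rank (8+9)/2 = 8.5.
Treatment values → pooled ranks: 24→7, 25→5, 26→2, 8→8.5, 26→2
Rank sum = 7 + 5 + 2 + 8.5 + 2 = 24.5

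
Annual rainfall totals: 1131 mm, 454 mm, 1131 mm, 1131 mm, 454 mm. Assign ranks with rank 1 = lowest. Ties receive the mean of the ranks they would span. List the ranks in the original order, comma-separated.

Sorted (ascending): 454, 454, 1131, 1131, 1131
The 2 values of 454 occupy positions 1–2 → average rank (1+2)/2 = 1.5.
The 3 values of 1131 occupy positions 3–5 → average rank 4.

4, 1.5, 4, 4, 1.5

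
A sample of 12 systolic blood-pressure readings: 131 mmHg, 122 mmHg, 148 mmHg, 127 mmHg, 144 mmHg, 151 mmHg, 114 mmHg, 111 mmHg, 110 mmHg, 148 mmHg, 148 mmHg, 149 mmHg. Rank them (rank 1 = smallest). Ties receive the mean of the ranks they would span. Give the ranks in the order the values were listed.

6, 4, 9, 5, 7, 12, 3, 2, 1, 9, 9, 11

Sorted (ascending): 110, 111, 114, 122, 127, 131, 144, 148, 148, 148, 149, 151
The 3 values of 148 occupy positions 8–10 → average rank 9.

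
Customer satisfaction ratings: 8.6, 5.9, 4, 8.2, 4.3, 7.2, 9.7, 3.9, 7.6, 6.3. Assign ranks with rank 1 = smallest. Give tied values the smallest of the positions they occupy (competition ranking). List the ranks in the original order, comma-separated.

Sorted (ascending): 3.9, 4, 4.3, 5.9, 6.3, 7.2, 7.6, 8.2, 8.6, 9.7
No ties — each value takes its position as its rank.

9, 4, 2, 8, 3, 6, 10, 1, 7, 5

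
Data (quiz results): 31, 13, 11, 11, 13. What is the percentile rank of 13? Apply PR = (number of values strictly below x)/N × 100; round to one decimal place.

40.0

N = 5.
Strictly below 13: 2. Equal to 13: 2.
PR = 2/5 × 100 = 40.0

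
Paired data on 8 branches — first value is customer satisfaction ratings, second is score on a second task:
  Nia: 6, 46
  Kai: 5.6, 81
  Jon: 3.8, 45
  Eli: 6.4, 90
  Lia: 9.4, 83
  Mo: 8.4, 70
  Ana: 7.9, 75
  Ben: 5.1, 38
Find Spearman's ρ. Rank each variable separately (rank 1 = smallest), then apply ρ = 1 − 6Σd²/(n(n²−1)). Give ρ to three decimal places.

0.619

Ranks of variable 1: 4, 3, 1, 5, 8, 7, 6, 2
Ranks of variable 2: 3, 6, 2, 8, 7, 4, 5, 1
d = r₁ − r₂: 1, -3, -1, -3, 1, 3, 1, 1
d²: 1, 9, 1, 9, 1, 9, 1, 1; Σd² = 32
ρ = 1 − 6·32/(8·63) = 1 − 192/504 = 0.619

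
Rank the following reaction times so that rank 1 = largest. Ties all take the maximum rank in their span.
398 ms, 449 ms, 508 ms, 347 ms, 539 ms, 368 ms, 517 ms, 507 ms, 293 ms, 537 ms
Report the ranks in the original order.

7, 6, 4, 9, 1, 8, 3, 5, 10, 2

Sorted (descending): 539, 537, 517, 508, 507, 449, 398, 368, 347, 293
No ties — each value takes its position as its rank.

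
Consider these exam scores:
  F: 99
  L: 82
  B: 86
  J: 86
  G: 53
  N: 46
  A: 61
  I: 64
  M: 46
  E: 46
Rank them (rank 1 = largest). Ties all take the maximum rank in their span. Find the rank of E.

10

Sorted (descending): 99, 86, 86, 82, 64, 61, 53, 46, 46, 46
The 2 values of 86 occupy positions 2–3 → each gets rank 3.
The 3 values of 46 occupy positions 8–10 → each gets rank 10.
E has value 46 → rank 10.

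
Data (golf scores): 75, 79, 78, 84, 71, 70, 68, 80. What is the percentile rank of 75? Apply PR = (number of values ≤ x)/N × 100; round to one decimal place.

N = 8.
Strictly below 75: 3. Equal to 75: 1.
PR = 4/8 × 100 = 50.0

50.0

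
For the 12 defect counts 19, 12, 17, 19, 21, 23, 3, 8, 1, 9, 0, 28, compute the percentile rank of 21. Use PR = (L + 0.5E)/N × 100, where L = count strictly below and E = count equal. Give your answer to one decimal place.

79.2

N = 12.
Strictly below 21: 9. Equal to 21: 1.
PR = (9 + 0.5·1)/12 × 100 = 79.2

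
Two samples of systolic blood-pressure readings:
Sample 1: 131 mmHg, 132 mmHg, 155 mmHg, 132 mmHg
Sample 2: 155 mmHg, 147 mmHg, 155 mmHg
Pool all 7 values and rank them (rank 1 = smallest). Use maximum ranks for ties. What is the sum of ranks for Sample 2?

18

Sorted (ascending): 131, 132, 132, 147, 155, 155, 155
The 2 values of 132 occupy positions 2–3 → each gets rank 3.
The 3 values of 155 occupy positions 5–7 → each gets rank 7.
Sample 2 values → pooled ranks: 155→7, 147→4, 155→7
Rank sum = 7 + 4 + 7 = 18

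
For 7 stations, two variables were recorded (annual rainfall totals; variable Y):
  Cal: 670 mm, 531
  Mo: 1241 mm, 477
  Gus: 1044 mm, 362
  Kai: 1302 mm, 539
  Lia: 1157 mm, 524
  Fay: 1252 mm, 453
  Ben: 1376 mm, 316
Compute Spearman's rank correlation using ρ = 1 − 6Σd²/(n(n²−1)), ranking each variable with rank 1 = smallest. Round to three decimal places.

Ranks of variable 1: 1, 4, 2, 6, 3, 5, 7
Ranks of variable 2: 6, 4, 2, 7, 5, 3, 1
d = r₁ − r₂: -5, 0, 0, -1, -2, 2, 6
d²: 25, 0, 0, 1, 4, 4, 36; Σd² = 70
ρ = 1 − 6·70/(7·48) = 1 − 420/336 = -0.250

-0.250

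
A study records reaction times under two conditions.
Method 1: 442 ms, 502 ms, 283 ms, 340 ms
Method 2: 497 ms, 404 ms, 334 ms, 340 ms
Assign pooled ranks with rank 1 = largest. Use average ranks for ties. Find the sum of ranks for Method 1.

Sorted (descending): 502, 497, 442, 404, 340, 340, 334, 283
The 2 values of 340 occupy positions 5–6 → average rank (5+6)/2 = 5.5.
Method 1 values → pooled ranks: 442→3, 502→1, 283→8, 340→5.5
Rank sum = 3 + 1 + 8 + 5.5 = 17.5

17.5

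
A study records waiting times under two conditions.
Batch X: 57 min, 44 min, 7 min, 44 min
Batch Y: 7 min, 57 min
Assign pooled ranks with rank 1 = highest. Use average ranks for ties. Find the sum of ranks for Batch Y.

Sorted (descending): 57, 57, 44, 44, 7, 7
The 2 values of 57 occupy positions 1–2 → average rank (1+2)/2 = 1.5.
The 2 values of 44 occupy positions 3–4 → average rank (3+4)/2 = 3.5.
The 2 values of 7 occupy positions 5–6 → average rank (5+6)/2 = 5.5.
Batch Y values → pooled ranks: 7→5.5, 57→1.5
Rank sum = 5.5 + 1.5 = 7

7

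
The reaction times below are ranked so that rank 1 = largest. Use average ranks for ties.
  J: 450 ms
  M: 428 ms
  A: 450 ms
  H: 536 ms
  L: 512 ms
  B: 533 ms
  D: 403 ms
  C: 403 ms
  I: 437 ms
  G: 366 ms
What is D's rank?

Sorted (descending): 536, 533, 512, 450, 450, 437, 428, 403, 403, 366
The 2 values of 450 occupy positions 4–5 → average rank (4+5)/2 = 4.5.
The 2 values of 403 occupy positions 8–9 → average rank (8+9)/2 = 8.5.
D has value 403 ms → rank 8.5.

8.5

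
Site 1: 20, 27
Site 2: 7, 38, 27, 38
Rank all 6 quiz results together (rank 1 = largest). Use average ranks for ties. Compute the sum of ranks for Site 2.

12.5

Sorted (descending): 38, 38, 27, 27, 20, 7
The 2 values of 38 occupy positions 1–2 → average rank (1+2)/2 = 1.5.
The 2 values of 27 occupy positions 3–4 → average rank (3+4)/2 = 3.5.
Site 2 values → pooled ranks: 7→6, 38→1.5, 27→3.5, 38→1.5
Rank sum = 6 + 1.5 + 3.5 + 1.5 = 12.5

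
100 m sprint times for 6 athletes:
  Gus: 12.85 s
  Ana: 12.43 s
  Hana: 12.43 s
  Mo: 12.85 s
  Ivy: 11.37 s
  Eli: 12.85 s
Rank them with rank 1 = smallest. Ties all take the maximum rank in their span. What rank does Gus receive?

6

Sorted (ascending): 11.37, 12.43, 12.43, 12.85, 12.85, 12.85
The 2 values of 12.43 occupy positions 2–3 → each gets rank 3.
The 3 values of 12.85 occupy positions 4–6 → each gets rank 6.
Gus has value 12.85 s → rank 6.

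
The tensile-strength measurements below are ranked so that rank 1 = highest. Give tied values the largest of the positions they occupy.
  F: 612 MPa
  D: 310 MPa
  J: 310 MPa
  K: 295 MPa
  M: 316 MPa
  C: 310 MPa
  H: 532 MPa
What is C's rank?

6

Sorted (descending): 612, 532, 316, 310, 310, 310, 295
The 3 values of 310 occupy positions 4–6 → each gets rank 6.
C has value 310 MPa → rank 6.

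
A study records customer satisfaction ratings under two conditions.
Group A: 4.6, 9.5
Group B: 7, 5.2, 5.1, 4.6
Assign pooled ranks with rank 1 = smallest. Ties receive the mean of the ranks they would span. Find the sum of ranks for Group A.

7.5

Sorted (ascending): 4.6, 4.6, 5.1, 5.2, 7, 9.5
The 2 values of 4.6 occupy positions 1–2 → average rank (1+2)/2 = 1.5.
Group A values → pooled ranks: 4.6→1.5, 9.5→6
Rank sum = 1.5 + 6 = 7.5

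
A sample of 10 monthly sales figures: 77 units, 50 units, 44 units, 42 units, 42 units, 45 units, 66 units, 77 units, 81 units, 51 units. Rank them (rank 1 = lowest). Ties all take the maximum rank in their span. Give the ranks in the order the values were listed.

Sorted (ascending): 42, 42, 44, 45, 50, 51, 66, 77, 77, 81
The 2 values of 42 occupy positions 1–2 → each gets rank 2.
The 2 values of 77 occupy positions 8–9 → each gets rank 9.

9, 5, 3, 2, 2, 4, 7, 9, 10, 6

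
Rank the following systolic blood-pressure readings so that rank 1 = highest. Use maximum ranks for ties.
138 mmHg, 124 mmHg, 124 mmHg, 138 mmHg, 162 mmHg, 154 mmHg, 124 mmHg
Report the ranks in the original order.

4, 7, 7, 4, 1, 2, 7

Sorted (descending): 162, 154, 138, 138, 124, 124, 124
The 2 values of 138 occupy positions 3–4 → each gets rank 4.
The 3 values of 124 occupy positions 5–7 → each gets rank 7.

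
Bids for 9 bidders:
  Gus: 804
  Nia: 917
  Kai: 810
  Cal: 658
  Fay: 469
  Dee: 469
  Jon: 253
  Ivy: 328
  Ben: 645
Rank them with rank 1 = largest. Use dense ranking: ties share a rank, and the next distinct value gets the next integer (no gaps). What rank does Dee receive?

6

Sorted (descending): 917, 810, 804, 658, 645, 469, 469, 328, 253
The 2 values of 469 share dense rank 6.
Remaining distinct values take the next consecutive integers.
Dee has value 469 → rank 6.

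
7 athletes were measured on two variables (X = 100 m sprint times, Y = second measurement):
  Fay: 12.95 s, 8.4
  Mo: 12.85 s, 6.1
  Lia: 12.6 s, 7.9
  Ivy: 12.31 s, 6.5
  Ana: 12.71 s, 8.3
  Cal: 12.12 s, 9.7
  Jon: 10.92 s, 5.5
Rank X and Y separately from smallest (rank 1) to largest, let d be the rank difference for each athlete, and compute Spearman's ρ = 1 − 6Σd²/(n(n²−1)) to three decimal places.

0.250

Ranks of variable 1: 7, 6, 4, 3, 5, 2, 1
Ranks of variable 2: 6, 2, 4, 3, 5, 7, 1
d = r₁ − r₂: 1, 4, 0, 0, 0, -5, 0
d²: 1, 16, 0, 0, 0, 25, 0; Σd² = 42
ρ = 1 − 6·42/(7·48) = 1 − 252/336 = 0.250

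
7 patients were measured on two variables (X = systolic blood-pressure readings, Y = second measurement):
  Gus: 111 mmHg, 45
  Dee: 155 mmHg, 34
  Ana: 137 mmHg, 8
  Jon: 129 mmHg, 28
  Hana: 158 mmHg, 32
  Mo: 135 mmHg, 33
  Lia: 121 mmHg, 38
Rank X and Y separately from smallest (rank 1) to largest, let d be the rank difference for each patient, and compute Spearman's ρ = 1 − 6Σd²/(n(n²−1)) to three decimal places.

-0.536

Ranks of variable 1: 1, 6, 5, 3, 7, 4, 2
Ranks of variable 2: 7, 5, 1, 2, 3, 4, 6
d = r₁ − r₂: -6, 1, 4, 1, 4, 0, -4
d²: 36, 1, 16, 1, 16, 0, 16; Σd² = 86
ρ = 1 − 6·86/(7·48) = 1 − 516/336 = -0.536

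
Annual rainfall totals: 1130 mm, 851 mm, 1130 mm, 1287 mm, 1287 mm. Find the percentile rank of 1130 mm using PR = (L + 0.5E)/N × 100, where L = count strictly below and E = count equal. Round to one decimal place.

N = 5.
Strictly below 1130: 1. Equal to 1130: 2.
PR = (1 + 0.5·2)/5 × 100 = 40.0

40.0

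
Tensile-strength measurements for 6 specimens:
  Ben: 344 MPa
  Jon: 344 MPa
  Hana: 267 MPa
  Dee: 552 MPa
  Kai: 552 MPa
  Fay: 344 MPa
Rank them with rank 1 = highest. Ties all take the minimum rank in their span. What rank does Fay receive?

3

Sorted (descending): 552, 552, 344, 344, 344, 267
The 2 values of 552 occupy positions 1–2 → each gets rank 1.
The 3 values of 344 occupy positions 3–5 → each gets rank 3.
Fay has value 344 MPa → rank 3.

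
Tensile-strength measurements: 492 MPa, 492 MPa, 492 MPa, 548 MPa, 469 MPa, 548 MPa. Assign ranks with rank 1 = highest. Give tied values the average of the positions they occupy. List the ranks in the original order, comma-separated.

Sorted (descending): 548, 548, 492, 492, 492, 469
The 2 values of 548 occupy positions 1–2 → average rank (1+2)/2 = 1.5.
The 3 values of 492 occupy positions 3–5 → average rank 4.

4, 4, 4, 1.5, 6, 1.5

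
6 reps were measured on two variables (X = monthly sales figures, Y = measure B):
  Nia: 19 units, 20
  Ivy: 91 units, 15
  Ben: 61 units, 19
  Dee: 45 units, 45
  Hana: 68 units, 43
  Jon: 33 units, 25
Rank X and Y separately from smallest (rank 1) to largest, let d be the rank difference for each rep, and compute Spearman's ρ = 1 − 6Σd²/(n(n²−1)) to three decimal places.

-0.314

Ranks of variable 1: 1, 6, 4, 3, 5, 2
Ranks of variable 2: 3, 1, 2, 6, 5, 4
d = r₁ − r₂: -2, 5, 2, -3, 0, -2
d²: 4, 25, 4, 9, 0, 4; Σd² = 46
ρ = 1 − 6·46/(6·35) = 1 − 276/210 = -0.314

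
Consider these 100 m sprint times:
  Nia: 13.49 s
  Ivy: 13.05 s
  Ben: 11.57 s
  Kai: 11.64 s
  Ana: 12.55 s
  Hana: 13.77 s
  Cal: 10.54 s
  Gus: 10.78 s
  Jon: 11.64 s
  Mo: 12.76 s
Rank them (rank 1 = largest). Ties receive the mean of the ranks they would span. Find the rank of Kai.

Sorted (descending): 13.77, 13.49, 13.05, 12.76, 12.55, 11.64, 11.64, 11.57, 10.78, 10.54
The 2 values of 11.64 occupy positions 6–7 → average rank (6+7)/2 = 6.5.
Kai has value 11.64 s → rank 6.5.

6.5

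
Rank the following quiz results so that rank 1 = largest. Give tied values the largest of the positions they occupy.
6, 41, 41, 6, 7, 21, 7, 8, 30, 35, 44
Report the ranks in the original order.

Sorted (descending): 44, 41, 41, 35, 30, 21, 8, 7, 7, 6, 6
The 2 values of 41 occupy positions 2–3 → each gets rank 3.
The 2 values of 7 occupy positions 8–9 → each gets rank 9.
The 2 values of 6 occupy positions 10–11 → each gets rank 11.

11, 3, 3, 11, 9, 6, 9, 7, 5, 4, 1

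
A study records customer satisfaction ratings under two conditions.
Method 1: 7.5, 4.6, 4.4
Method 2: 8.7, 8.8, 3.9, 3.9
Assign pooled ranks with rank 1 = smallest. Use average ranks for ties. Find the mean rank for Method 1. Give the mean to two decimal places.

Sorted (ascending): 3.9, 3.9, 4.4, 4.6, 7.5, 8.7, 8.8
The 2 values of 3.9 occupy positions 1–2 → average rank (1+2)/2 = 1.5.
Method 1 values → pooled ranks: 7.5→5, 4.6→4, 4.4→3
Mean rank = (5 + 4 + 3) / 3 = 4.00

4.00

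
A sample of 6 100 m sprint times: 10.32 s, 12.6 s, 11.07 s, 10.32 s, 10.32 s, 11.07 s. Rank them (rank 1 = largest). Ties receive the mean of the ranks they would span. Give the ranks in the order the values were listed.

Sorted (descending): 12.6, 11.07, 11.07, 10.32, 10.32, 10.32
The 2 values of 11.07 occupy positions 2–3 → average rank (2+3)/2 = 2.5.
The 3 values of 10.32 occupy positions 4–6 → average rank 5.

5, 1, 2.5, 5, 5, 2.5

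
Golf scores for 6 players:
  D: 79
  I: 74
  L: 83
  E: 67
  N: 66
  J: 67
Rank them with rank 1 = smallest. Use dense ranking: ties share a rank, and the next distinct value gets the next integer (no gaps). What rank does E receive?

2

Sorted (ascending): 66, 67, 67, 74, 79, 83
The 2 values of 67 share dense rank 2.
Remaining distinct values take the next consecutive integers.
E has value 67 → rank 2.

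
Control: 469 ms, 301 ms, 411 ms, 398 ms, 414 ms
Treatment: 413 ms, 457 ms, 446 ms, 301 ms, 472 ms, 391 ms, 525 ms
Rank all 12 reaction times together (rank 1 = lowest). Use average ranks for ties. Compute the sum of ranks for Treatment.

Sorted (ascending): 301, 301, 391, 398, 411, 413, 414, 446, 457, 469, 472, 525
The 2 values of 301 occupy positions 1–2 → average rank (1+2)/2 = 1.5.
Treatment values → pooled ranks: 413→6, 457→9, 446→8, 301→1.5, 472→11, 391→3, 525→12
Rank sum = 6 + 9 + 8 + 1.5 + 11 + 3 + 12 = 50.5

50.5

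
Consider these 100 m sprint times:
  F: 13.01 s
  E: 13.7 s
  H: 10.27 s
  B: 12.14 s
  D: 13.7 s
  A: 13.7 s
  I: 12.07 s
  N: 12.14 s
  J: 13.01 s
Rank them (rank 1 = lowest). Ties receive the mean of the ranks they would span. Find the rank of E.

8

Sorted (ascending): 10.27, 12.07, 12.14, 12.14, 13.01, 13.01, 13.7, 13.7, 13.7
The 2 values of 12.14 occupy positions 3–4 → average rank (3+4)/2 = 3.5.
The 2 values of 13.01 occupy positions 5–6 → average rank (5+6)/2 = 5.5.
The 3 values of 13.7 occupy positions 7–9 → average rank 8.
E has value 13.7 s → rank 8.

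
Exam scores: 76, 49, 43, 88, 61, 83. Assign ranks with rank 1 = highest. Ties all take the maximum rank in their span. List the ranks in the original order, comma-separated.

Sorted (descending): 88, 83, 76, 61, 49, 43
No ties — each value takes its position as its rank.

3, 5, 6, 1, 4, 2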